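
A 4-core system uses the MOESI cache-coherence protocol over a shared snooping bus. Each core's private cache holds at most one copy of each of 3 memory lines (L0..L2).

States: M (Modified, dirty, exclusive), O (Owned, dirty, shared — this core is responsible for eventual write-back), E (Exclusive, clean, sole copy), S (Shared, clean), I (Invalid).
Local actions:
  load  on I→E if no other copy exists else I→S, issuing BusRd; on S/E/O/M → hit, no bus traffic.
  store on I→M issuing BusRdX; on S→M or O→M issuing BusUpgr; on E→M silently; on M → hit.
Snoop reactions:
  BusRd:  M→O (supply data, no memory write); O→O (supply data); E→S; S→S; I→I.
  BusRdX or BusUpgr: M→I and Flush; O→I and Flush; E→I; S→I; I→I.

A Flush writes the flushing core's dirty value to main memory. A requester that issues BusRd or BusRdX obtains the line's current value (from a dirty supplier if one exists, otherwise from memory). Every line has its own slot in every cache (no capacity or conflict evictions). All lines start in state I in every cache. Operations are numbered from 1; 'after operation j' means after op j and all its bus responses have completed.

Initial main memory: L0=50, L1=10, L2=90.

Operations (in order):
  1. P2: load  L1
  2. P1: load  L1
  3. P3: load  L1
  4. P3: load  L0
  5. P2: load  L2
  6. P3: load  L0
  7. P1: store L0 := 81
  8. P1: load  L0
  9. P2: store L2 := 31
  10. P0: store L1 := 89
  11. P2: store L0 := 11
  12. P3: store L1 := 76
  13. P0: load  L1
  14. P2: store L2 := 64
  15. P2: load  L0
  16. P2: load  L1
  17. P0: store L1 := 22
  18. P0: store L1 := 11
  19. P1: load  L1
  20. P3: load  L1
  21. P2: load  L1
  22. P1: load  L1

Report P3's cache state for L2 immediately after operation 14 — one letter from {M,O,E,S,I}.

step 1: P2: load  L1  ⟶  IIEI  (L1)  txn=BusRd  M[L1]=10
step 2: P1: load  L1  ⟶  ISSI  (L1)  txn=BusRd  M[L1]=10
step 3: P3: load  L1  ⟶  ISSS  (L1)  txn=BusRd  M[L1]=10
step 4: P3: load  L0  ⟶  IIIE  (L0)  txn=BusRd  M[L0]=50
step 5: P2: load  L2  ⟶  IIEI  (L2)  txn=BusRd  M[L2]=90
step 6: P3: load  L0  ⟶  IIIE  (L0)  txn=∅  M[L0]=50
step 7: P1: store L0 := 81  ⟶  IMII  (L0)  txn=BusRdX  M[L0]=50
step 8: P1: load  L0  ⟶  IMII  (L0)  txn=∅  M[L0]=50
step 9: P2: store L2 := 31  ⟶  IIMI  (L2)  txn=∅  M[L2]=90
step 10: P0: store L1 := 89  ⟶  MIII  (L1)  txn=BusRdX  M[L1]=10
step 11: P2: store L0 := 11  ⟶  IIMI  (L0)  txn=BusRdX+Flush  M[L0]=81
step 12: P3: store L1 := 76  ⟶  IIIM  (L1)  txn=BusRdX+Flush  M[L1]=89
step 13: P0: load  L1  ⟶  SIIO  (L1)  txn=BusRd  M[L1]=89
step 14: P2: store L2 := 64  ⟶  IIMI  (L2)  txn=∅  M[L2]=90
step 15: P2: load  L0  ⟶  IIMI  (L0)  txn=∅  M[L0]=81
step 16: P2: load  L1  ⟶  SISO  (L1)  txn=BusRd  M[L1]=89
step 17: P0: store L1 := 22  ⟶  MIII  (L1)  txn=BusUpgr+Flush  M[L1]=76
step 18: P0: store L1 := 11  ⟶  MIII  (L1)  txn=∅  M[L1]=76
step 19: P1: load  L1  ⟶  OSII  (L1)  txn=BusRd  M[L1]=76
step 20: P3: load  L1  ⟶  OSIS  (L1)  txn=BusRd  M[L1]=76
step 21: P2: load  L1  ⟶  OSSS  (L1)  txn=BusRd  M[L1]=76
step 22: P1: load  L1  ⟶  OSSS  (L1)  txn=∅  M[L1]=76

state = I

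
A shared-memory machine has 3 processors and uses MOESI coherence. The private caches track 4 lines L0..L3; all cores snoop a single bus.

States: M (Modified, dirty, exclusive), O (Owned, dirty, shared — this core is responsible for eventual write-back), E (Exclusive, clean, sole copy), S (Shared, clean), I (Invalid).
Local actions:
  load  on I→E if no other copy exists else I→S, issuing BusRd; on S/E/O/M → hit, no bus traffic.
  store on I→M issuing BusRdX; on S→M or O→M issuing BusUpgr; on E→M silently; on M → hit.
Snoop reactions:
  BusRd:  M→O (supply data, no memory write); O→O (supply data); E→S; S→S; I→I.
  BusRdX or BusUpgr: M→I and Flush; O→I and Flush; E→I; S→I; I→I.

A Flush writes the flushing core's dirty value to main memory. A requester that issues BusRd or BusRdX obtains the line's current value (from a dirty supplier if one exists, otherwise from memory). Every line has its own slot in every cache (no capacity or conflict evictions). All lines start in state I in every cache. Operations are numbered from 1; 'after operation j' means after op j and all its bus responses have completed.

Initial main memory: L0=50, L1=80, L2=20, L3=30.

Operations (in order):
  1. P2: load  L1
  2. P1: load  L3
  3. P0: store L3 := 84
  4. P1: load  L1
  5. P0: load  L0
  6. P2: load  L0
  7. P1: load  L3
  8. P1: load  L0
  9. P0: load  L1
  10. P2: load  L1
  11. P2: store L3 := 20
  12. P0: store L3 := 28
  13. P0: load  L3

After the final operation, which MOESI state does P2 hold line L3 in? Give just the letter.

1. P2: load  L1  bus=[BusRd]  L1: P0=I P1=I P2=E  mem[L1]=80
2. P1: load  L3  bus=[BusRd]  L3: P0=I P1=E P2=I  mem[L3]=30
3. P0: store L3 := 84  bus=[BusRdX]  L3: P0=M P1=I P2=I  mem[L3]=30
4. P1: load  L1  bus=[BusRd]  L1: P0=I P1=S P2=S  mem[L1]=80
5. P0: load  L0  bus=[BusRd]  L0: P0=E P1=I P2=I  mem[L0]=50
6. P2: load  L0  bus=[BusRd]  L0: P0=S P1=I P2=S  mem[L0]=50
7. P1: load  L3  bus=[BusRd]  L3: P0=O P1=S P2=I  mem[L3]=30
8. P1: load  L0  bus=[BusRd]  L0: P0=S P1=S P2=S  mem[L0]=50
9. P0: load  L1  bus=[BusRd]  L1: P0=S P1=S P2=S  mem[L1]=80
10. P2: load  L1  bus=[-]  L1: P0=S P1=S P2=S  mem[L1]=80
11. P2: store L3 := 20  bus=[BusRdX,Flush]  L3: P0=I P1=I P2=M  mem[L3]=84
12. P0: store L3 := 28  bus=[BusRdX,Flush]  L3: P0=M P1=I P2=I  mem[L3]=20
13. P0: load  L3  bus=[-]  L3: P0=M P1=I P2=I  mem[L3]=20

state = I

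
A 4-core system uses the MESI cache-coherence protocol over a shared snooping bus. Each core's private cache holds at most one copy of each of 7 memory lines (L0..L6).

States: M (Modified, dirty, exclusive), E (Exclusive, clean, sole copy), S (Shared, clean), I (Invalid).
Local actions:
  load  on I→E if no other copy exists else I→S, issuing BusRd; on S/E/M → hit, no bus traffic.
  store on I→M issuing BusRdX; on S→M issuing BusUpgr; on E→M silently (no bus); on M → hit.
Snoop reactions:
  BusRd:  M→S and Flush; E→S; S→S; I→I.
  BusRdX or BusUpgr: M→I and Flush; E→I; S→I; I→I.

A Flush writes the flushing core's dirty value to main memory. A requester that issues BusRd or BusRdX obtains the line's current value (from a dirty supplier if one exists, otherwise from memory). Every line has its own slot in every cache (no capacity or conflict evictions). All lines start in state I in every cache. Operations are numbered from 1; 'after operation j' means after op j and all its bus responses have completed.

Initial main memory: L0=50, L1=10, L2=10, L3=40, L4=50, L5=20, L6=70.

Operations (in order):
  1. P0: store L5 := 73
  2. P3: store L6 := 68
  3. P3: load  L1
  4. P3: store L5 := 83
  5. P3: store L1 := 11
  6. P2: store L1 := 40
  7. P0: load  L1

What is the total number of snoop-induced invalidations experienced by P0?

[1] P0: store L5 := 73 | P0:M(73), P1:I, P2:I, P3:I | bus: BusRdX
[2] P3: store L6 := 68 | P0:I, P1:I, P2:I, P3:M(68) | bus: BusRdX
[3] P3: load  L1 | P0:I, P1:I, P2:I, P3:E(10) | bus: BusRd
[4] P3: store L5 := 83 | P0:I, P1:I, P2:I, P3:M(83) | bus: BusRdX,Flush
[5] P3: store L1 := 11 | P0:I, P1:I, P2:I, P3:M(11) | bus: none
[6] P2: store L1 := 40 | P0:I, P1:I, P2:M(40), P3:I | bus: BusRdX,Flush
[7] P0: load  L1 | P0:S(40), P1:I, P2:S(40), P3:I | bus: BusRd,Flush

invalidations = 1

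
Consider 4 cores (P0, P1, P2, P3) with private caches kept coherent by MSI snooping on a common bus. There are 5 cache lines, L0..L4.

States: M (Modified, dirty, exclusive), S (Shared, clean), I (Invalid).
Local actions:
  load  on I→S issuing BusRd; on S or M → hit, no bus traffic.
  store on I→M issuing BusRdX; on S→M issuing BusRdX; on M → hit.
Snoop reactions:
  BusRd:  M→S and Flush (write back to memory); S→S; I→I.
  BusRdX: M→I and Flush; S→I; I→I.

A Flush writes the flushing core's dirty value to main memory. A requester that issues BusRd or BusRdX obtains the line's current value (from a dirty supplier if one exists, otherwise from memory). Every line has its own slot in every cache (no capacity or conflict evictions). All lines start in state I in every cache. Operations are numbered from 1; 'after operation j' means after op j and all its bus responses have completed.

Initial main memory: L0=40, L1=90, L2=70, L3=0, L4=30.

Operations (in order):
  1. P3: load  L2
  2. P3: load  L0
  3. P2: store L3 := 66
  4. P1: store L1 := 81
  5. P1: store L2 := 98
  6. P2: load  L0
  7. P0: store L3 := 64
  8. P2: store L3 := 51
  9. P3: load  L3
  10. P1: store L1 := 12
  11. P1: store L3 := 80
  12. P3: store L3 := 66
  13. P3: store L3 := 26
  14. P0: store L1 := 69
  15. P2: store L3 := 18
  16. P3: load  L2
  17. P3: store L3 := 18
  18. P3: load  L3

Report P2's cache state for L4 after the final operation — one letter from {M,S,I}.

[1] P3: load  L2 | P0:I, P1:I, P2:I, P3:S(70) | bus: BusRd
[2] P3: load  L0 | P0:I, P1:I, P2:I, P3:S(40) | bus: BusRd
[3] P2: store L3 := 66 | P0:I, P1:I, P2:M(66), P3:I | bus: BusRdX
[4] P1: store L1 := 81 | P0:I, P1:M(81), P2:I, P3:I | bus: BusRdX
[5] P1: store L2 := 98 | P0:I, P1:M(98), P2:I, P3:I | bus: BusRdX
[6] P2: load  L0 | P0:I, P1:I, P2:S(40), P3:S(40) | bus: BusRd
[7] P0: store L3 := 64 | P0:M(64), P1:I, P2:I, P3:I | bus: BusRdX,Flush
[8] P2: store L3 := 51 | P0:I, P1:I, P2:M(51), P3:I | bus: BusRdX,Flush
[9] P3: load  L3 | P0:I, P1:I, P2:S(51), P3:S(51) | bus: BusRd,Flush
[10] P1: store L1 := 12 | P0:I, P1:M(12), P2:I, P3:I | bus: none
[11] P1: store L3 := 80 | P0:I, P1:M(80), P2:I, P3:I | bus: BusRdX
[12] P3: store L3 := 66 | P0:I, P1:I, P2:I, P3:M(66) | bus: BusRdX,Flush
[13] P3: store L3 := 26 | P0:I, P1:I, P2:I, P3:M(26) | bus: none
[14] P0: store L1 := 69 | P0:M(69), P1:I, P2:I, P3:I | bus: BusRdX,Flush
[15] P2: store L3 := 18 | P0:I, P1:I, P2:M(18), P3:I | bus: BusRdX,Flush
[16] P3: load  L2 | P0:I, P1:S(98), P2:I, P3:S(98) | bus: BusRd,Flush
[17] P3: store L3 := 18 | P0:I, P1:I, P2:I, P3:M(18) | bus: BusRdX,Flush
[18] P3: load  L3 | P0:I, P1:I, P2:I, P3:M(18) | bus: none

state = I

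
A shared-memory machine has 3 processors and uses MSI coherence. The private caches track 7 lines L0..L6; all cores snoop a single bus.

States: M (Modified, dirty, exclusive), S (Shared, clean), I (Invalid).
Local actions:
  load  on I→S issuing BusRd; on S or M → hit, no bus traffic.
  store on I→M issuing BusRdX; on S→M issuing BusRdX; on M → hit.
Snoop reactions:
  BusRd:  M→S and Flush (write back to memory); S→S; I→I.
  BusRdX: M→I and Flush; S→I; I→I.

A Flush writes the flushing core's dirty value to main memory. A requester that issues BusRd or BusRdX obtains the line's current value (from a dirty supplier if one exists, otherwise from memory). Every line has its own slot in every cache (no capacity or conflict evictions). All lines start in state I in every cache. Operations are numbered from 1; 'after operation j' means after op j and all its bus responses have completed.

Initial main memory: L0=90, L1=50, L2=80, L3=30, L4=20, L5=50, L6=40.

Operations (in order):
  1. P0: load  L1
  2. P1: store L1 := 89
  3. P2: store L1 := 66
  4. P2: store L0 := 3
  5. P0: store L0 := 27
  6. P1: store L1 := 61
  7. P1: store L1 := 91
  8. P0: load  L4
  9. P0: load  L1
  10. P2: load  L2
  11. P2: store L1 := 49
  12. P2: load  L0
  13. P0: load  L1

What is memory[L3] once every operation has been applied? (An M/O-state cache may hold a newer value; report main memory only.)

[1] P0: load  L1 | P0:S(50), P1:I, P2:I | bus: BusRd
[2] P1: store L1 := 89 | P0:I, P1:M(89), P2:I | bus: BusRdX
[3] P2: store L1 := 66 | P0:I, P1:I, P2:M(66) | bus: BusRdX,Flush
[4] P2: store L0 := 3 | P0:I, P1:I, P2:M(3) | bus: BusRdX
[5] P0: store L0 := 27 | P0:M(27), P1:I, P2:I | bus: BusRdX,Flush
[6] P1: store L1 := 61 | P0:I, P1:M(61), P2:I | bus: BusRdX,Flush
[7] P1: store L1 := 91 | P0:I, P1:M(91), P2:I | bus: none
[8] P0: load  L4 | P0:S(20), P1:I, P2:I | bus: BusRd
[9] P0: load  L1 | P0:S(91), P1:S(91), P2:I | bus: BusRd,Flush
[10] P2: load  L2 | P0:I, P1:I, P2:S(80) | bus: BusRd
[11] P2: store L1 := 49 | P0:I, P1:I, P2:M(49) | bus: BusRdX
[12] P2: load  L0 | P0:S(27), P1:I, P2:S(27) | bus: BusRd,Flush
[13] P0: load  L1 | P0:S(49), P1:I, P2:S(49) | bus: BusRd,Flush

memory[L3] = 30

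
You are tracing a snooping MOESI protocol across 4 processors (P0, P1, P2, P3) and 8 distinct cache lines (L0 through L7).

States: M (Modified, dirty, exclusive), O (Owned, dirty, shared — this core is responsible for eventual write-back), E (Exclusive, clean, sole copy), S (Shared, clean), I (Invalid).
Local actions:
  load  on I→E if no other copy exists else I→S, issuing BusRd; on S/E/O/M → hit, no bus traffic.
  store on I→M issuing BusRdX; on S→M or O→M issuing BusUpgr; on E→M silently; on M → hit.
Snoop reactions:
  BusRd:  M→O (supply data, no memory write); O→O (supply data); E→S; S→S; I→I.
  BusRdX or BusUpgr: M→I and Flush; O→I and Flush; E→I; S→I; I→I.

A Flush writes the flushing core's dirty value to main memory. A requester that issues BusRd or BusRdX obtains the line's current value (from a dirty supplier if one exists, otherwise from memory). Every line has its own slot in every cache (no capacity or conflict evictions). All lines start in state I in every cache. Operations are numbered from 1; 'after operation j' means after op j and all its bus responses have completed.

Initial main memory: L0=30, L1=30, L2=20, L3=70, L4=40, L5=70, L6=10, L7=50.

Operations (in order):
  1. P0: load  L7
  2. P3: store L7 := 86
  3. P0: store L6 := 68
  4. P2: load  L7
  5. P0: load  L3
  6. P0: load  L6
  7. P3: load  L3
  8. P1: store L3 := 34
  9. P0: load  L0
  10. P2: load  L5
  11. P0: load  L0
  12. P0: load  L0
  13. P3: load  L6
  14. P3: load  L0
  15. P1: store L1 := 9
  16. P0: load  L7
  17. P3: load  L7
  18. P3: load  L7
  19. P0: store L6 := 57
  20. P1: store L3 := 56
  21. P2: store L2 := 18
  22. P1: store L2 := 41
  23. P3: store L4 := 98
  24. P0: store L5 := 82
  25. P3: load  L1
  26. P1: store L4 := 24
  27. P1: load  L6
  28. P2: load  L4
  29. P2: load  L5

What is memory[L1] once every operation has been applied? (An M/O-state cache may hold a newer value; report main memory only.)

memory[L1] = 30

step 1: P0: load  L7  ⟶  EIII  (L7)  txn=BusRd  M[L7]=50
step 2: P3: store L7 := 86  ⟶  IIIM  (L7)  txn=BusRdX  M[L7]=50
step 3: P0: store L6 := 68  ⟶  MIII  (L6)  txn=BusRdX  M[L6]=10
step 4: P2: load  L7  ⟶  IISO  (L7)  txn=BusRd  M[L7]=50
step 5: P0: load  L3  ⟶  EIII  (L3)  txn=BusRd  M[L3]=70
step 6: P0: load  L6  ⟶  MIII  (L6)  txn=∅  M[L6]=10
step 7: P3: load  L3  ⟶  SIIS  (L3)  txn=BusRd  M[L3]=70
step 8: P1: store L3 := 34  ⟶  IMII  (L3)  txn=BusRdX  M[L3]=70
step 9: P0: load  L0  ⟶  EIII  (L0)  txn=BusRd  M[L0]=30
step 10: P2: load  L5  ⟶  IIEI  (L5)  txn=BusRd  M[L5]=70
step 11: P0: load  L0  ⟶  EIII  (L0)  txn=∅  M[L0]=30
step 12: P0: load  L0  ⟶  EIII  (L0)  txn=∅  M[L0]=30
step 13: P3: load  L6  ⟶  OIIS  (L6)  txn=BusRd  M[L6]=10
step 14: P3: load  L0  ⟶  SIIS  (L0)  txn=BusRd  M[L0]=30
step 15: P1: store L1 := 9  ⟶  IMII  (L1)  txn=BusRdX  M[L1]=30
step 16: P0: load  L7  ⟶  SISO  (L7)  txn=BusRd  M[L7]=50
step 17: P3: load  L7  ⟶  SISO  (L7)  txn=∅  M[L7]=50
step 18: P3: load  L7  ⟶  SISO  (L7)  txn=∅  M[L7]=50
step 19: P0: store L6 := 57  ⟶  MIII  (L6)  txn=BusUpgr  M[L6]=10
step 20: P1: store L3 := 56  ⟶  IMII  (L3)  txn=∅  M[L3]=70
step 21: P2: store L2 := 18  ⟶  IIMI  (L2)  txn=BusRdX  M[L2]=20
step 22: P1: store L2 := 41  ⟶  IMII  (L2)  txn=BusRdX+Flush  M[L2]=18
step 23: P3: store L4 := 98  ⟶  IIIM  (L4)  txn=BusRdX  M[L4]=40
step 24: P0: store L5 := 82  ⟶  MIII  (L5)  txn=BusRdX  M[L5]=70
step 25: P3: load  L1  ⟶  IOIS  (L1)  txn=BusRd  M[L1]=30
step 26: P1: store L4 := 24  ⟶  IMII  (L4)  txn=BusRdX+Flush  M[L4]=98
step 27: P1: load  L6  ⟶  OSII  (L6)  txn=BusRd  M[L6]=10
step 28: P2: load  L4  ⟶  IOSI  (L4)  txn=BusRd  M[L4]=98
step 29: P2: load  L5  ⟶  OISI  (L5)  txn=BusRd  M[L5]=70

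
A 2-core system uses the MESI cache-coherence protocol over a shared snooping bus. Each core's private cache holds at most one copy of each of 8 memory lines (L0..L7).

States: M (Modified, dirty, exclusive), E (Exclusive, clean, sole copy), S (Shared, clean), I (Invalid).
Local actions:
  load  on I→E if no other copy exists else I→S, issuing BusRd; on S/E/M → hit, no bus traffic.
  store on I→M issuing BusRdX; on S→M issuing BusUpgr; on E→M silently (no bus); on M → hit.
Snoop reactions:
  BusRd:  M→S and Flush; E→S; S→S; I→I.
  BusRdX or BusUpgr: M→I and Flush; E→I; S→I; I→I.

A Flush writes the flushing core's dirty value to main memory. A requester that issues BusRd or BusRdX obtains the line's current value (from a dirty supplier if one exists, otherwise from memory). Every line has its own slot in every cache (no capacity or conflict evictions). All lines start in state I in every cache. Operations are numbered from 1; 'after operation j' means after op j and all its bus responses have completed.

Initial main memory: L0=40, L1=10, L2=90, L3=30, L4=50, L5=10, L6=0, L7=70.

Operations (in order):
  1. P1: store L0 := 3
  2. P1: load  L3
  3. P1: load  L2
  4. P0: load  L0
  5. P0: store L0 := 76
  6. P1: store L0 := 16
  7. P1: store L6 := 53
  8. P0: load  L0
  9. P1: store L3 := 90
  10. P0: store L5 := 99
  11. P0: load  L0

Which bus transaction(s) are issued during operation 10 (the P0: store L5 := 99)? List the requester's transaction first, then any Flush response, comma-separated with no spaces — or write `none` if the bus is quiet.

bus = BusRdX

[1] P1: store L0 := 3 | P0:I, P1:M(3) | bus: BusRdX
[2] P1: load  L3 | P0:I, P1:E(30) | bus: BusRd
[3] P1: load  L2 | P0:I, P1:E(90) | bus: BusRd
[4] P0: load  L0 | P0:S(3), P1:S(3) | bus: BusRd,Flush
[5] P0: store L0 := 76 | P0:M(76), P1:I | bus: BusUpgr
[6] P1: store L0 := 16 | P0:I, P1:M(16) | bus: BusRdX,Flush
[7] P1: store L6 := 53 | P0:I, P1:M(53) | bus: BusRdX
[8] P0: load  L0 | P0:S(16), P1:S(16) | bus: BusRd,Flush
[9] P1: store L3 := 90 | P0:I, P1:M(90) | bus: none
[10] P0: store L5 := 99 | P0:M(99), P1:I | bus: BusRdX
[11] P0: load  L0 | P0:S(16), P1:S(16) | bus: none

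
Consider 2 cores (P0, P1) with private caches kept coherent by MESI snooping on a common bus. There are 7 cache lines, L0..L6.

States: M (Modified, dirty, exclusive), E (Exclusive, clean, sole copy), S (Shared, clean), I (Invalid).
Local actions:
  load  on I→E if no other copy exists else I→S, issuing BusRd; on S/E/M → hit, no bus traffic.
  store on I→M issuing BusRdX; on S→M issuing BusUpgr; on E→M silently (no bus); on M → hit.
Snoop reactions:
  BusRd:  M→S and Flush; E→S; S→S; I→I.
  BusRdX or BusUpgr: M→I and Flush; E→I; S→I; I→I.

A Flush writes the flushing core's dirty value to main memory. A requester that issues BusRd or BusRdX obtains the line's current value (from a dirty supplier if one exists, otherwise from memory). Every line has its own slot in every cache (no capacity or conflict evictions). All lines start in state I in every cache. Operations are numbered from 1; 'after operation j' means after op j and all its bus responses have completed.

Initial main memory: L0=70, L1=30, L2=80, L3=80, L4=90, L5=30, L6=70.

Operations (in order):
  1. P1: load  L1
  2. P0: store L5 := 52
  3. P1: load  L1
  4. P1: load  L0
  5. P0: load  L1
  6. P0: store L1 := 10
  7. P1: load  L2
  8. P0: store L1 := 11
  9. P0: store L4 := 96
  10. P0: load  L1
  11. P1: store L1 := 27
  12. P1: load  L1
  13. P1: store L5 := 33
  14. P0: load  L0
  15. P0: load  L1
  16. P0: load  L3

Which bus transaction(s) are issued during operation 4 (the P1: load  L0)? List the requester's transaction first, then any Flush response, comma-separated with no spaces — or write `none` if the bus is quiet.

bus = BusRd

1. P1: load  L1  bus=[BusRd]  L1: P0=I P1=E  mem[L1]=30
2. P0: store L5 := 52  bus=[BusRdX]  L5: P0=M P1=I  mem[L5]=30
3. P1: load  L1  bus=[-]  L1: P0=I P1=E  mem[L1]=30
4. P1: load  L0  bus=[BusRd]  L0: P0=I P1=E  mem[L0]=70
5. P0: load  L1  bus=[BusRd]  L1: P0=S P1=S  mem[L1]=30
6. P0: store L1 := 10  bus=[BusUpgr]  L1: P0=M P1=I  mem[L1]=30
7. P1: load  L2  bus=[BusRd]  L2: P0=I P1=E  mem[L2]=80
8. P0: store L1 := 11  bus=[-]  L1: P0=M P1=I  mem[L1]=30
9. P0: store L4 := 96  bus=[BusRdX]  L4: P0=M P1=I  mem[L4]=90
10. P0: load  L1  bus=[-]  L1: P0=M P1=I  mem[L1]=30
11. P1: store L1 := 27  bus=[BusRdX,Flush]  L1: P0=I P1=M  mem[L1]=11
12. P1: load  L1  bus=[-]  L1: P0=I P1=M  mem[L1]=11
13. P1: store L5 := 33  bus=[BusRdX,Flush]  L5: P0=I P1=M  mem[L5]=52
14. P0: load  L0  bus=[BusRd]  L0: P0=S P1=S  mem[L0]=70
15. P0: load  L1  bus=[BusRd,Flush]  L1: P0=S P1=S  mem[L1]=27
16. P0: load  L3  bus=[BusRd]  L3: P0=E P1=I  mem[L3]=80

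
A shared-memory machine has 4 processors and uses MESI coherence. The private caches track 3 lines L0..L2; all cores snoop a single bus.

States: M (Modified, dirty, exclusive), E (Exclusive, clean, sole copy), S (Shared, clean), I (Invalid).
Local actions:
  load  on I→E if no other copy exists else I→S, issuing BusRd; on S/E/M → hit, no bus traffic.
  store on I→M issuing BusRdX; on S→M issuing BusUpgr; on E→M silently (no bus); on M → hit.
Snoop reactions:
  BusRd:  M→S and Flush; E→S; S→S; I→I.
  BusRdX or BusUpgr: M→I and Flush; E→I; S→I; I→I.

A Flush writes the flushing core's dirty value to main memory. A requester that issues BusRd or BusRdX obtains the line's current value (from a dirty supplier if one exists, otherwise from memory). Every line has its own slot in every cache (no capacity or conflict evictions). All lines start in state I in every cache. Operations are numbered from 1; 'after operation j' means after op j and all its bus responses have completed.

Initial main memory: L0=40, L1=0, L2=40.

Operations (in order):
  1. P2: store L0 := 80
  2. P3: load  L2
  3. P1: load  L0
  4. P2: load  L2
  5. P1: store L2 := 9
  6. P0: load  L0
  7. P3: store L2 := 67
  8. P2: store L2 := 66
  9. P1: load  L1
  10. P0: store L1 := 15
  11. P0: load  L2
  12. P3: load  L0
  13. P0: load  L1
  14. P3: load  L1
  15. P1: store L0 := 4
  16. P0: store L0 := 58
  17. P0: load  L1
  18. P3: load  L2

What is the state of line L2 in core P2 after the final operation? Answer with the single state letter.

state = S

1. P2: store L0 := 80  bus=[BusRdX]  L0: P0=I P1=I P2=M P3=I  mem[L0]=40
2. P3: load  L2  bus=[BusRd]  L2: P0=I P1=I P2=I P3=E  mem[L2]=40
3. P1: load  L0  bus=[BusRd,Flush]  L0: P0=I P1=S P2=S P3=I  mem[L0]=80
4. P2: load  L2  bus=[BusRd]  L2: P0=I P1=I P2=S P3=S  mem[L2]=40
5. P1: store L2 := 9  bus=[BusRdX]  L2: P0=I P1=M P2=I P3=I  mem[L2]=40
6. P0: load  L0  bus=[BusRd]  L0: P0=S P1=S P2=S P3=I  mem[L0]=80
7. P3: store L2 := 67  bus=[BusRdX,Flush]  L2: P0=I P1=I P2=I P3=M  mem[L2]=9
8. P2: store L2 := 66  bus=[BusRdX,Flush]  L2: P0=I P1=I P2=M P3=I  mem[L2]=67
9. P1: load  L1  bus=[BusRd]  L1: P0=I P1=E P2=I P3=I  mem[L1]=0
10. P0: store L1 := 15  bus=[BusRdX]  L1: P0=M P1=I P2=I P3=I  mem[L1]=0
11. P0: load  L2  bus=[BusRd,Flush]  L2: P0=S P1=I P2=S P3=I  mem[L2]=66
12. P3: load  L0  bus=[BusRd]  L0: P0=S P1=S P2=S P3=S  mem[L0]=80
13. P0: load  L1  bus=[-]  L1: P0=M P1=I P2=I P3=I  mem[L1]=0
14. P3: load  L1  bus=[BusRd,Flush]  L1: P0=S P1=I P2=I P3=S  mem[L1]=15
15. P1: store L0 := 4  bus=[BusUpgr]  L0: P0=I P1=M P2=I P3=I  mem[L0]=80
16. P0: store L0 := 58  bus=[BusRdX,Flush]  L0: P0=M P1=I P2=I P3=I  mem[L0]=4
17. P0: load  L1  bus=[-]  L1: P0=S P1=I P2=I P3=S  mem[L1]=15
18. P3: load  L2  bus=[BusRd]  L2: P0=S P1=I P2=S P3=S  mem[L2]=66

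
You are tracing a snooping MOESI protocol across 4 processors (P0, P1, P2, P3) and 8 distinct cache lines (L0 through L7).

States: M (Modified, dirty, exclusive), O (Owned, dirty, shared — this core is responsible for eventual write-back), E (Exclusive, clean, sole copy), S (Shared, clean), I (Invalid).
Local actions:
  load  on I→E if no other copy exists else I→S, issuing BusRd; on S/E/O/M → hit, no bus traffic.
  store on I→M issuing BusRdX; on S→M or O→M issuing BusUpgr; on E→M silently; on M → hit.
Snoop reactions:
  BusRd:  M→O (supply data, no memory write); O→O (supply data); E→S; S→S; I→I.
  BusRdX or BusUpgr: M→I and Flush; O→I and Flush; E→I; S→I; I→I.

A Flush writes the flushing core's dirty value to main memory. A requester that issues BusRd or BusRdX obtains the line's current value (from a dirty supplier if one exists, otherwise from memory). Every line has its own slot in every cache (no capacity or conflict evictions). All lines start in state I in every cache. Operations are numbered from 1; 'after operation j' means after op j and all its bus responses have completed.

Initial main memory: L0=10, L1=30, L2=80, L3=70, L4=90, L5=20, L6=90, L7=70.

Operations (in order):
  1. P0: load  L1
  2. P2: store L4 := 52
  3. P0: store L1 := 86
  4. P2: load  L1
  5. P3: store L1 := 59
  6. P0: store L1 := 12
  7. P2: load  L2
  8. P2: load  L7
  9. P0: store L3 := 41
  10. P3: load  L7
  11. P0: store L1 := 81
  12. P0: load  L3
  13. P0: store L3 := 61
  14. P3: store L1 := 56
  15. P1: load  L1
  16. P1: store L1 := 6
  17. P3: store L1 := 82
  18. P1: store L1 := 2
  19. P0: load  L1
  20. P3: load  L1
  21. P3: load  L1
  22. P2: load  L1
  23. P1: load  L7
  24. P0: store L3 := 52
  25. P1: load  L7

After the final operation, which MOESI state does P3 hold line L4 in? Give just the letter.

  op1 P0: load  L1 → E/I/I/I on L1; bus BusRd; mem=30
  op2 P2: store L4 := 52 → I/I/M/I on L4; bus BusRdX; mem=90
  op3 P0: store L1 := 86 → M/I/I/I on L1; bus (none); mem=30
  op4 P2: load  L1 → O/I/S/I on L1; bus BusRd; mem=30
  op5 P3: store L1 := 59 → I/I/I/M on L1; bus BusRdX Flush; mem=86
  op6 P0: store L1 := 12 → M/I/I/I on L1; bus BusRdX Flush; mem=59
  op7 P2: load  L2 → I/I/E/I on L2; bus BusRd; mem=80
  op8 P2: load  L7 → I/I/E/I on L7; bus BusRd; mem=70
  op9 P0: store L3 := 41 → M/I/I/I on L3; bus BusRdX; mem=70
  op10 P3: load  L7 → I/I/S/S on L7; bus BusRd; mem=70
  op11 P0: store L1 := 81 → M/I/I/I on L1; bus (none); mem=59
  op12 P0: load  L3 → M/I/I/I on L3; bus (none); mem=70
  op13 P0: store L3 := 61 → M/I/I/I on L3; bus (none); mem=70
  op14 P3: store L1 := 56 → I/I/I/M on L1; bus BusRdX Flush; mem=81
  op15 P1: load  L1 → I/S/I/O on L1; bus BusRd; mem=81
  op16 P1: store L1 := 6 → I/M/I/I on L1; bus BusUpgr Flush; mem=56
  op17 P3: store L1 := 82 → I/I/I/M on L1; bus BusRdX Flush; mem=6
  op18 P1: store L1 := 2 → I/M/I/I on L1; bus BusRdX Flush; mem=82
  op19 P0: load  L1 → S/O/I/I on L1; bus BusRd; mem=82
  op20 P3: load  L1 → S/O/I/S on L1; bus BusRd; mem=82
  op21 P3: load  L1 → S/O/I/S on L1; bus (none); mem=82
  op22 P2: load  L1 → S/O/S/S on L1; bus BusRd; mem=82
  op23 P1: load  L7 → I/S/S/S on L7; bus BusRd; mem=70
  op24 P0: store L3 := 52 → M/I/I/I on L3; bus (none); mem=70
  op25 P1: load  L7 → I/S/S/S on L7; bus (none); mem=70

state = I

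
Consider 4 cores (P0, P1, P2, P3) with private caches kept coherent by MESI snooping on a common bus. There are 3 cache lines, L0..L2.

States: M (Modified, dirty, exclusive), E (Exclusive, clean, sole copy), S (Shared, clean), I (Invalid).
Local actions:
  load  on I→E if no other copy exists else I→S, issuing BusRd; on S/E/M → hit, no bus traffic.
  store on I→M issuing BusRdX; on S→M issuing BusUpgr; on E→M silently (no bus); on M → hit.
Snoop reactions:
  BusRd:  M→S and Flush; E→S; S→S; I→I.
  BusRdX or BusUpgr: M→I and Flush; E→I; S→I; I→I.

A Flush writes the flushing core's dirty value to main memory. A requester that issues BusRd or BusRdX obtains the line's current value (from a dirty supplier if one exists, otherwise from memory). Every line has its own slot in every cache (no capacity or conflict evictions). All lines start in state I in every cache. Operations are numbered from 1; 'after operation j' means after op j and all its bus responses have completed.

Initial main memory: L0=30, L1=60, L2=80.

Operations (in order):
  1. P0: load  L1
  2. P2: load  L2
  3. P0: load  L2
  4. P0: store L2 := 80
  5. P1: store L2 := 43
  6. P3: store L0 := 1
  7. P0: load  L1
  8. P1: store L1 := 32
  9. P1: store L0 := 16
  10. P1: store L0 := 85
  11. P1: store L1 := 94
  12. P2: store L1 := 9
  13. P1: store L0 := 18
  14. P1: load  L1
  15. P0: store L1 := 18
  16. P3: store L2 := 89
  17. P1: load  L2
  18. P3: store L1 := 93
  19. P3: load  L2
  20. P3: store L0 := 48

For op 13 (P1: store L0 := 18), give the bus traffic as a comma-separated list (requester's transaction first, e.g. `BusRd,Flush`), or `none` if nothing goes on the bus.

bus = none

step 1: P0: load  L1  ⟶  EIII  (L1)  txn=BusRd  M[L1]=60
step 2: P2: load  L2  ⟶  IIEI  (L2)  txn=BusRd  M[L2]=80
step 3: P0: load  L2  ⟶  SISI  (L2)  txn=BusRd  M[L2]=80
step 4: P0: store L2 := 80  ⟶  MIII  (L2)  txn=BusUpgr  M[L2]=80
step 5: P1: store L2 := 43  ⟶  IMII  (L2)  txn=BusRdX+Flush  M[L2]=80
step 6: P3: store L0 := 1  ⟶  IIIM  (L0)  txn=BusRdX  M[L0]=30
step 7: P0: load  L1  ⟶  EIII  (L1)  txn=∅  M[L1]=60
step 8: P1: store L1 := 32  ⟶  IMII  (L1)  txn=BusRdX  M[L1]=60
step 9: P1: store L0 := 16  ⟶  IMII  (L0)  txn=BusRdX+Flush  M[L0]=1
step 10: P1: store L0 := 85  ⟶  IMII  (L0)  txn=∅  M[L0]=1
step 11: P1: store L1 := 94  ⟶  IMII  (L1)  txn=∅  M[L1]=60
step 12: P2: store L1 := 9  ⟶  IIMI  (L1)  txn=BusRdX+Flush  M[L1]=94
step 13: P1: store L0 := 18  ⟶  IMII  (L0)  txn=∅  M[L0]=1
step 14: P1: load  L1  ⟶  ISSI  (L1)  txn=BusRd+Flush  M[L1]=9
step 15: P0: store L1 := 18  ⟶  MIII  (L1)  txn=BusRdX  M[L1]=9
step 16: P3: store L2 := 89  ⟶  IIIM  (L2)  txn=BusRdX+Flush  M[L2]=43
step 17: P1: load  L2  ⟶  ISIS  (L2)  txn=BusRd+Flush  M[L2]=89
step 18: P3: store L1 := 93  ⟶  IIIM  (L1)  txn=BusRdX+Flush  M[L1]=18
step 19: P3: load  L2  ⟶  ISIS  (L2)  txn=∅  M[L2]=89
step 20: P3: store L0 := 48  ⟶  IIIM  (L0)  txn=BusRdX+Flush  M[L0]=18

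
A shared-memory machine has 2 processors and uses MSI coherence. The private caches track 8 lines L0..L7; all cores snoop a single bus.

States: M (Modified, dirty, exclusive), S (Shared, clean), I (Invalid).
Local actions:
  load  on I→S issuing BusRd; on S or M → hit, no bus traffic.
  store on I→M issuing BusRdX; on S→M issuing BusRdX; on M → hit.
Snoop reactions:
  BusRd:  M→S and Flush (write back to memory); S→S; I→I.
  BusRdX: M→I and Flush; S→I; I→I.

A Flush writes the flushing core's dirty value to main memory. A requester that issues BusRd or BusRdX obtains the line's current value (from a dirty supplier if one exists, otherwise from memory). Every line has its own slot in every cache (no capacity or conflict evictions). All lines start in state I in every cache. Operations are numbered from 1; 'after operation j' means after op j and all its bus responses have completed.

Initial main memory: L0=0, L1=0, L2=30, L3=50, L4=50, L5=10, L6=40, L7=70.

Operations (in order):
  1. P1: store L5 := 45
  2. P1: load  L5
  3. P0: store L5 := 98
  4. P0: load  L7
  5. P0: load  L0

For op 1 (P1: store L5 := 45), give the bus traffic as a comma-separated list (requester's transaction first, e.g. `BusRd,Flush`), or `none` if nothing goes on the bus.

  op1 P1: store L5 := 45 → I/M on L5; bus BusRdX; mem=10
  op2 P1: load  L5 → I/M on L5; bus (none); mem=10
  op3 P0: store L5 := 98 → M/I on L5; bus BusRdX Flush; mem=45
  op4 P0: load  L7 → S/I on L7; bus BusRd; mem=70
  op5 P0: load  L0 → S/I on L0; bus BusRd; mem=0

bus = BusRdX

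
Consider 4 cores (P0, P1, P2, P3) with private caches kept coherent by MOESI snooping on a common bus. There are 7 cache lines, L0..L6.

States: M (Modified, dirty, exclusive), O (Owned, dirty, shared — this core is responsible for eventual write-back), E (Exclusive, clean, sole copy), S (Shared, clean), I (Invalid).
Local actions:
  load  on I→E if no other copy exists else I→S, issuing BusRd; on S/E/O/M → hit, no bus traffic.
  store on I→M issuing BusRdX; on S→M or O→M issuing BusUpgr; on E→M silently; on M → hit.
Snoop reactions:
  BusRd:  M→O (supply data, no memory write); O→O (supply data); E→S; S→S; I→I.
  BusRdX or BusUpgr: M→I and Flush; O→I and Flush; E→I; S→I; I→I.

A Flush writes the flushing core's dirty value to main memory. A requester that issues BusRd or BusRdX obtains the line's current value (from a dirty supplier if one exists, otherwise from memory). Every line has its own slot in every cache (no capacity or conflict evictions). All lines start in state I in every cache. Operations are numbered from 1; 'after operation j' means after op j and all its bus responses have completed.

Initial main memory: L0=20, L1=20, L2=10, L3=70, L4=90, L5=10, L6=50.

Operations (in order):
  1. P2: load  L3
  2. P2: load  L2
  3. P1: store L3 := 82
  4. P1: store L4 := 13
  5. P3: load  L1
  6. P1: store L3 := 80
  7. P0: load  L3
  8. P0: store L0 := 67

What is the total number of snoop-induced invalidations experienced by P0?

[1] P2: load  L3 | P0:I, P1:I, P2:E(70), P3:I | bus: BusRd
[2] P2: load  L2 | P0:I, P1:I, P2:E(10), P3:I | bus: BusRd
[3] P1: store L3 := 82 | P0:I, P1:M(82), P2:I, P3:I | bus: BusRdX
[4] P1: store L4 := 13 | P0:I, P1:M(13), P2:I, P3:I | bus: BusRdX
[5] P3: load  L1 | P0:I, P1:I, P2:I, P3:E(20) | bus: BusRd
[6] P1: store L3 := 80 | P0:I, P1:M(80), P2:I, P3:I | bus: none
[7] P0: load  L3 | P0:S(80), P1:O(80), P2:I, P3:I | bus: BusRd
[8] P0: store L0 := 67 | P0:M(67), P1:I, P2:I, P3:I | bus: BusRdX

invalidations = 0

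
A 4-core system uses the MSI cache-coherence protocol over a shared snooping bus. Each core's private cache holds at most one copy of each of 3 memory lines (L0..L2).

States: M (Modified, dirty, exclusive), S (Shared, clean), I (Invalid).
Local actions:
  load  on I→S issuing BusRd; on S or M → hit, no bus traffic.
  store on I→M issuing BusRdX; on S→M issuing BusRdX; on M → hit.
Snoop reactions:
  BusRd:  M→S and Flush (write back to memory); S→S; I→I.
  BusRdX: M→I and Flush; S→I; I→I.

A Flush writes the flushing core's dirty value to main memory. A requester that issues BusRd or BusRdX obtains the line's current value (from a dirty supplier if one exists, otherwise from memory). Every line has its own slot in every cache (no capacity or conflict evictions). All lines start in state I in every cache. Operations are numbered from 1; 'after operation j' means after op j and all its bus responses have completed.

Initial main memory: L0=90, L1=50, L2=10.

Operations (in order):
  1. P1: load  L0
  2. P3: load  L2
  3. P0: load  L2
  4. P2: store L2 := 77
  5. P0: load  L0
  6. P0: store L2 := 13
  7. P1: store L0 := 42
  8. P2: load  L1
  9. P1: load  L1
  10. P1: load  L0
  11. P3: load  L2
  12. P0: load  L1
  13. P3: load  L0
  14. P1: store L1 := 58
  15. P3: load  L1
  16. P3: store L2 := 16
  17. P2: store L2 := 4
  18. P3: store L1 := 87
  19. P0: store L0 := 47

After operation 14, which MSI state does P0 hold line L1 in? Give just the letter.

state = I

[1] P1: load  L0 | P0:I, P1:S(90), P2:I, P3:I | bus: BusRd
[2] P3: load  L2 | P0:I, P1:I, P2:I, P3:S(10) | bus: BusRd
[3] P0: load  L2 | P0:S(10), P1:I, P2:I, P3:S(10) | bus: BusRd
[4] P2: store L2 := 77 | P0:I, P1:I, P2:M(77), P3:I | bus: BusRdX
[5] P0: load  L0 | P0:S(90), P1:S(90), P2:I, P3:I | bus: BusRd
[6] P0: store L2 := 13 | P0:M(13), P1:I, P2:I, P3:I | bus: BusRdX,Flush
[7] P1: store L0 := 42 | P0:I, P1:M(42), P2:I, P3:I | bus: BusRdX
[8] P2: load  L1 | P0:I, P1:I, P2:S(50), P3:I | bus: BusRd
[9] P1: load  L1 | P0:I, P1:S(50), P2:S(50), P3:I | bus: BusRd
[10] P1: load  L0 | P0:I, P1:M(42), P2:I, P3:I | bus: none
[11] P3: load  L2 | P0:S(13), P1:I, P2:I, P3:S(13) | bus: BusRd,Flush
[12] P0: load  L1 | P0:S(50), P1:S(50), P2:S(50), P3:I | bus: BusRd
[13] P3: load  L0 | P0:I, P1:S(42), P2:I, P3:S(42) | bus: BusRd,Flush
[14] P1: store L1 := 58 | P0:I, P1:M(58), P2:I, P3:I | bus: BusRdX
[15] P3: load  L1 | P0:I, P1:S(58), P2:I, P3:S(58) | bus: BusRd,Flush
[16] P3: store L2 := 16 | P0:I, P1:I, P2:I, P3:M(16) | bus: BusRdX
[17] P2: store L2 := 4 | P0:I, P1:I, P2:M(4), P3:I | bus: BusRdX,Flush
[18] P3: store L1 := 87 | P0:I, P1:I, P2:I, P3:M(87) | bus: BusRdX
[19] P0: store L0 := 47 | P0:M(47), P1:I, P2:I, P3:I | bus: BusRdX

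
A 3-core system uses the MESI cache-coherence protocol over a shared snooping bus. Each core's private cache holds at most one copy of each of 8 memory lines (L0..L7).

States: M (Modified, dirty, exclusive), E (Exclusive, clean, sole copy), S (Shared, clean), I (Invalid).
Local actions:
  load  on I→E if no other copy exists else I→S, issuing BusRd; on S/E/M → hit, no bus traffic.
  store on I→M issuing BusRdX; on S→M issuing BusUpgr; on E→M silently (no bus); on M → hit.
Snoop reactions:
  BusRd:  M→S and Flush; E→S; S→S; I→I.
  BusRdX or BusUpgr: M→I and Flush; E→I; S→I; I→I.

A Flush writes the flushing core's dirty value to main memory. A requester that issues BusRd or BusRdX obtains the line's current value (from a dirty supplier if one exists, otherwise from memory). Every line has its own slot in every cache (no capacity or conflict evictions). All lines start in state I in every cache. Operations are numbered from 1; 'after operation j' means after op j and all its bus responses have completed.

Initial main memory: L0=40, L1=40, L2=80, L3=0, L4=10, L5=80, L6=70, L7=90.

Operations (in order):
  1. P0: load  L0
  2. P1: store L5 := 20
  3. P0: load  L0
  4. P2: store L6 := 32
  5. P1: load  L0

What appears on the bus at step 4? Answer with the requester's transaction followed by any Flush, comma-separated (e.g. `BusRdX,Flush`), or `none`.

[1] P0: load  L0 | P0:E(40), P1:I, P2:I | bus: BusRd
[2] P1: store L5 := 20 | P0:I, P1:M(20), P2:I | bus: BusRdX
[3] P0: load  L0 | P0:E(40), P1:I, P2:I | bus: none
[4] P2: store L6 := 32 | P0:I, P1:I, P2:M(32) | bus: BusRdX
[5] P1: load  L0 | P0:S(40), P1:S(40), P2:I | bus: BusRd

bus = BusRdX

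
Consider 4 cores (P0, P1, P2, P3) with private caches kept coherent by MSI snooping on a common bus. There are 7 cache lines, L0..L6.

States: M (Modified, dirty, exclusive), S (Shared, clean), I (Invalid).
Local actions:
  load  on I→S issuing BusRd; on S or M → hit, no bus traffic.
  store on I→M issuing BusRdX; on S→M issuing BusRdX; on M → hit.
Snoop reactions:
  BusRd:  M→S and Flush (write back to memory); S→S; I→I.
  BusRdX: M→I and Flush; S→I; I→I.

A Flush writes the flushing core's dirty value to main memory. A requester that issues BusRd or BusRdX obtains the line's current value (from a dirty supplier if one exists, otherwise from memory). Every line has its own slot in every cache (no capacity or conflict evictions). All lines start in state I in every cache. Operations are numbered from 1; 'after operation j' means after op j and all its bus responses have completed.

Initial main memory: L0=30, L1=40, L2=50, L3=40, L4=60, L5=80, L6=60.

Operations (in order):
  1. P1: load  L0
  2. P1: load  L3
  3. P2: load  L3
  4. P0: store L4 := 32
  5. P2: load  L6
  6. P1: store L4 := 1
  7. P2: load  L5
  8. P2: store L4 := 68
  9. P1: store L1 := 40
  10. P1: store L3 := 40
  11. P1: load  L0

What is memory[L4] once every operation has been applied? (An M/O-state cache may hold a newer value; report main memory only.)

  op1 P1: load  L0 → I/S/I/I on L0; bus BusRd; mem=30
  op2 P1: load  L3 → I/S/I/I on L3; bus BusRd; mem=40
  op3 P2: load  L3 → I/S/S/I on L3; bus BusRd; mem=40
  op4 P0: store L4 := 32 → M/I/I/I on L4; bus BusRdX; mem=60
  op5 P2: load  L6 → I/I/S/I on L6; bus BusRd; mem=60
  op6 P1: store L4 := 1 → I/M/I/I on L4; bus BusRdX Flush; mem=32
  op7 P2: load  L5 → I/I/S/I on L5; bus BusRd; mem=80
  op8 P2: store L4 := 68 → I/I/M/I on L4; bus BusRdX Flush; mem=1
  op9 P1: store L1 := 40 → I/M/I/I on L1; bus BusRdX; mem=40
  op10 P1: store L3 := 40 → I/M/I/I on L3; bus BusRdX; mem=40
  op11 P1: load  L0 → I/S/I/I on L0; bus (none); mem=30

memory[L4] = 1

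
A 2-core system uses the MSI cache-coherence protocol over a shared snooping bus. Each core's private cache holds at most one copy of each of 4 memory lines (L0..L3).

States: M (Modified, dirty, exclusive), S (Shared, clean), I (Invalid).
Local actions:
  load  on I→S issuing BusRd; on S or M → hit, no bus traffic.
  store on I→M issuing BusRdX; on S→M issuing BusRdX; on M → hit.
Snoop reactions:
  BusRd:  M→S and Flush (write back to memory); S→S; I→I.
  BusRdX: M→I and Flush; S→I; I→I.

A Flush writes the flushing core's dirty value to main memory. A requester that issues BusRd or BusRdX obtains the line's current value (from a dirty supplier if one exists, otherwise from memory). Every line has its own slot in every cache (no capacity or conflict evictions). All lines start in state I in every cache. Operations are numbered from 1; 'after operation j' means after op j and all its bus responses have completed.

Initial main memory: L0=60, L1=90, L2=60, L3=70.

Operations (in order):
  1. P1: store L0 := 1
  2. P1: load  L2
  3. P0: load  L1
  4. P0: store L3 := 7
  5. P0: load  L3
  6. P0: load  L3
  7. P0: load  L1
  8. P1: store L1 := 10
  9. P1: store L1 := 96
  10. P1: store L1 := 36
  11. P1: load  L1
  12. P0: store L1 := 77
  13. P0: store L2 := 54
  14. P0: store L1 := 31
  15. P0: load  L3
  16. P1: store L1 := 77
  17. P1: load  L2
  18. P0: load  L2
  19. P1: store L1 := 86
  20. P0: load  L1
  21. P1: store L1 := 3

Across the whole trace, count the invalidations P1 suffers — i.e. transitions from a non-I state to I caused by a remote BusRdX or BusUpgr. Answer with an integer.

step 1: P1: store L0 := 1  ⟶  IM  (L0)  txn=BusRdX  M[L0]=60
step 2: P1: load  L2  ⟶  IS  (L2)  txn=BusRd  M[L2]=60
step 3: P0: load  L1  ⟶  SI  (L1)  txn=BusRd  M[L1]=90
step 4: P0: store L3 := 7  ⟶  MI  (L3)  txn=BusRdX  M[L3]=70
step 5: P0: load  L3  ⟶  MI  (L3)  txn=∅  M[L3]=70
step 6: P0: load  L3  ⟶  MI  (L3)  txn=∅  M[L3]=70
step 7: P0: load  L1  ⟶  SI  (L1)  txn=∅  M[L1]=90
step 8: P1: store L1 := 10  ⟶  IM  (L1)  txn=BusRdX  M[L1]=90
step 9: P1: store L1 := 96  ⟶  IM  (L1)  txn=∅  M[L1]=90
step 10: P1: store L1 := 36  ⟶  IM  (L1)  txn=∅  M[L1]=90
step 11: P1: load  L1  ⟶  IM  (L1)  txn=∅  M[L1]=90
step 12: P0: store L1 := 77  ⟶  MI  (L1)  txn=BusRdX+Flush  M[L1]=36
step 13: P0: store L2 := 54  ⟶  MI  (L2)  txn=BusRdX  M[L2]=60
step 14: P0: store L1 := 31  ⟶  MI  (L1)  txn=∅  M[L1]=36
step 15: P0: load  L3  ⟶  MI  (L3)  txn=∅  M[L3]=70
step 16: P1: store L1 := 77  ⟶  IM  (L1)  txn=BusRdX+Flush  M[L1]=31
step 17: P1: load  L2  ⟶  SS  (L2)  txn=BusRd+Flush  M[L2]=54
step 18: P0: load  L2  ⟶  SS  (L2)  txn=∅  M[L2]=54
step 19: P1: store L1 := 86  ⟶  IM  (L1)  txn=∅  M[L1]=31
step 20: P0: load  L1  ⟶  SS  (L1)  txn=BusRd+Flush  M[L1]=86
step 21: P1: store L1 := 3  ⟶  IM  (L1)  txn=BusRdX  M[L1]=86

invalidations = 2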